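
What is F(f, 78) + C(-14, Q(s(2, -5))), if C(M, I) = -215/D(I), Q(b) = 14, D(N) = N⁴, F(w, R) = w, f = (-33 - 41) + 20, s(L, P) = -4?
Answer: -2074679/38416 ≈ -54.006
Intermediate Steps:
f = -54 (f = -74 + 20 = -54)
C(M, I) = -215/I⁴
F(f, 78) + C(-14, Q(s(2, -5))) = -54 - 215/14⁴ = -54 - 215*1/38416 = -54 - 215/38416 = -2074679/38416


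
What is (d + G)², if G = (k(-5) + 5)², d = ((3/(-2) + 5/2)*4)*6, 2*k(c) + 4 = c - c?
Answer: 1089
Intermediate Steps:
k(c) = -2 (k(c) = -2 + (c - c)/2 = -2 + (½)*0 = -2 + 0 = -2)
d = 24 (d = ((3*(-½) + 5*(½))*4)*6 = ((-3/2 + 5/2)*4)*6 = (1*4)*6 = 4*6 = 24)
G = 9 (G = (-2 + 5)² = 3² = 9)
(d + G)² = (24 + 9)² = 33² = 1089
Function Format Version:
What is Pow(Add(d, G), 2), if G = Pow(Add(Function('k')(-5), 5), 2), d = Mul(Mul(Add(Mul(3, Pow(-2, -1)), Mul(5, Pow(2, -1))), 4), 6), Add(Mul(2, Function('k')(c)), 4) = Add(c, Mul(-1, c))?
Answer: 1089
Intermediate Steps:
Function('k')(c) = -2 (Function('k')(c) = Add(-2, Mul(Rational(1, 2), Add(c, Mul(-1, c)))) = Add(-2, Mul(Rational(1, 2), 0)) = Add(-2, 0) = -2)
d = 24 (d = Mul(Mul(Add(Mul(3, Rational(-1, 2)), Mul(5, Rational(1, 2))), 4), 6) = Mul(Mul(Add(Rational(-3, 2), Rational(5, 2)), 4), 6) = Mul(Mul(1, 4), 6) = Mul(4, 6) = 24)
G = 9 (G = Pow(Add(-2, 5), 2) = Pow(3, 2) = 9)
Pow(Add(d, G), 2) = Pow(Add(24, 9), 2) = Pow(33, 2) = 1089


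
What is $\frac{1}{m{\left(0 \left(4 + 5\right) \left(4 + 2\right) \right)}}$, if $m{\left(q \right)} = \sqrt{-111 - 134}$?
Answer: $- \frac{i \sqrt{5}}{35} \approx - 0.063888 i$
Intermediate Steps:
$m{\left(q \right)} = 7 i \sqrt{5}$ ($m{\left(q \right)} = \sqrt{-245} = 7 i \sqrt{5}$)
$\frac{1}{m{\left(0 \left(4 + 5\right) \left(4 + 2\right) \right)}} = \frac{1}{7 i \sqrt{5}} = - \frac{i \sqrt{5}}{35}$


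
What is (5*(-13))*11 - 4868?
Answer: -5583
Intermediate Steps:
(5*(-13))*11 - 4868 = -65*11 - 4868 = -715 - 4868 = -5583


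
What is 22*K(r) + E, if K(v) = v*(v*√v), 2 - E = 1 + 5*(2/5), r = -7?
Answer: -1 + 1078*I*√7 ≈ -1.0 + 2852.1*I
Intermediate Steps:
E = -1 (E = 2 - (1 + 5*(2/5)) = 2 - (1 + 5*(2*(⅕))) = 2 - (1 + 5*(⅖)) = 2 - (1 + 2) = 2 - 1*3 = 2 - 3 = -1)
K(v) = v^(5/2) (K(v) = v*v^(3/2) = v^(5/2))
22*K(r) + E = 22*(-7)^(5/2) - 1 = 22*(49*I*√7) - 1 = 1078*I*√7 - 1 = -1 + 1078*I*√7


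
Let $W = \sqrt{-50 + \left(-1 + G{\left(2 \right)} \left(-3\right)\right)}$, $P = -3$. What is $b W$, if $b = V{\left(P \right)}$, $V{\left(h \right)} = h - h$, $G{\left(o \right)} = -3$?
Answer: $0$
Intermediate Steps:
$V{\left(h \right)} = 0$
$b = 0$
$W = i \sqrt{42}$ ($W = \sqrt{-50 - -8} = \sqrt{-50 + \left(-1 + 9\right)} = \sqrt{-50 + 8} = \sqrt{-42} = i \sqrt{42} \approx 6.4807 i$)
$b W = 0 i \sqrt{42} = 0$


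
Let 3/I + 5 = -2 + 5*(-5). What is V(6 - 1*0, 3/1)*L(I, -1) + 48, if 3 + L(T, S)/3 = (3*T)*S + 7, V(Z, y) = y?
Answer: 2769/32 ≈ 86.531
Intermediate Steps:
I = -3/32 (I = 3/(-5 + (-2 + 5*(-5))) = 3/(-5 + (-2 - 25)) = 3/(-5 - 27) = 3/(-32) = 3*(-1/32) = -3/32 ≈ -0.093750)
L(T, S) = 12 + 9*S*T (L(T, S) = -9 + 3*((3*T)*S + 7) = -9 + 3*(3*S*T + 7) = -9 + 3*(7 + 3*S*T) = -9 + (21 + 9*S*T) = 12 + 9*S*T)
V(6 - 1*0, 3/1)*L(I, -1) + 48 = (3/1)*(12 + 9*(-1)*(-3/32)) + 48 = (3*1)*(12 + 27/32) + 48 = 3*(411/32) + 48 = 1233/32 + 48 = 2769/32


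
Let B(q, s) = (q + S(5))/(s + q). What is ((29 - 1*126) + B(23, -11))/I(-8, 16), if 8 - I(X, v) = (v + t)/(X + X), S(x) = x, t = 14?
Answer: -2272/237 ≈ -9.5865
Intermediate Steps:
I(X, v) = 8 - (14 + v)/(2*X) (I(X, v) = 8 - (v + 14)/(X + X) = 8 - (14 + v)/(2*X))
B(q, s) = (5 + q)/(q + s) (B(q, s) = (q + 5)/(s + q) = (5 + q)/(q + s))
((29 - 1*126) + B(23, -11))/I(-8, 16) = ((29 - 1*126) + (5 + 23)/(23 - 11))/(((½)*(-14 - 1*16 + 16*(-8))/(-8))) = ((29 - 126) + 28/12)/(((½)*(-⅛)*(-14 - 16 - 128))) = (-97 + (1/12)*28)/(((½)*(-⅛)*(-158))) = (-97 + 7/3)/(79/8) = -284/3*8/79 = -2272/237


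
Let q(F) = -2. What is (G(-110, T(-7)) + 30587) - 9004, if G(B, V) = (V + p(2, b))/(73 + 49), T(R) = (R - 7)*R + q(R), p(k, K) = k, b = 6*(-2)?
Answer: 1316612/61 ≈ 21584.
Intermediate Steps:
b = -12
T(R) = -2 + R*(-7 + R) (T(R) = (R - 7)*R - 2 = (-7 + R)*R - 2 = R*(-7 + R) - 2 = -2 + R*(-7 + R))
G(B, V) = 1/61 + V/122 (G(B, V) = (V + 2)/(73 + 49) = (2 + V)/122 = (2 + V)*(1/122) = 1/61 + V/122)
(G(-110, T(-7)) + 30587) - 9004 = ((1/61 + (-2 + (-7)² - 7*(-7))/122) + 30587) - 9004 = ((1/61 + (-2 + 49 + 49)/122) + 30587) - 9004 = ((1/61 + (1/122)*96) + 30587) - 9004 = ((1/61 + 48/61) + 30587) - 9004 = (49/61 + 30587) - 9004 = 1865856/61 - 9004 = 1316612/61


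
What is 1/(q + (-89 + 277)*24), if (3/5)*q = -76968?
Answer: -1/123768 ≈ -8.0796e-6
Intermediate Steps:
q = -128280 (q = (5/3)*(-76968) = -128280)
1/(q + (-89 + 277)*24) = 1/(-128280 + (-89 + 277)*24) = 1/(-128280 + 188*24) = 1/(-128280 + 4512) = 1/(-123768) = -1/123768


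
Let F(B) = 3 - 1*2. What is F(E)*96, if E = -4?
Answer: 96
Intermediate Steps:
F(B) = 1 (F(B) = 3 - 2 = 1)
F(E)*96 = 1*96 = 96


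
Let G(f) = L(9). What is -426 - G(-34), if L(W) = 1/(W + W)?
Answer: -7669/18 ≈ -426.06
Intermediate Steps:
L(W) = 1/(2*W)
G(f) = 1/18 (G(f) = (½)/9 = (½)*(⅑) = 1/18)
-426 - G(-34) = -426 - 1*1/18 = -426 - 1/18 = -7669/18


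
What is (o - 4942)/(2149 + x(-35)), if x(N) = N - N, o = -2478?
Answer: -1060/307 ≈ -3.4528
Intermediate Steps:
x(N) = 0
(o - 4942)/(2149 + x(-35)) = (-2478 - 4942)/(2149 + 0) = -7420/2149 = -7420*1/2149 = -1060/307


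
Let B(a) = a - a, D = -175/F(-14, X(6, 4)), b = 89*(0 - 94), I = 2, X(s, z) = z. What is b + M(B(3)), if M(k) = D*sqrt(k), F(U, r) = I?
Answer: -8366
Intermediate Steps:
F(U, r) = 2
b = -8366 (b = 89*(-94) = -8366)
D = -175/2 ≈ -87.500
B(a) = 0
M(k) = -175*sqrt(k)/2
b + M(B(3)) = -8366 - 175*sqrt(0)/2 = -8366 - 175/2*0 = -8366 + 0 = -8366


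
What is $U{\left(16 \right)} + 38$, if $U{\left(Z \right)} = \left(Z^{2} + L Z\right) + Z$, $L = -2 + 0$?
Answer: $278$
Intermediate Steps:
$L = -2$
$U{\left(Z \right)} = Z^{2} - Z$ ($U{\left(Z \right)} = \left(Z^{2} - 2 Z\right) + Z = Z^{2} - Z$)
$U{\left(16 \right)} + 38 = 16 \left(-1 + 16\right) + 38 = 16 \cdot 15 + 38 = 240 + 38 = 278$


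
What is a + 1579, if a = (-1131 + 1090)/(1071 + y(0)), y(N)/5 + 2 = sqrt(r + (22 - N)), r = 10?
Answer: 1776206758/1124921 + 820*sqrt(2)/1124921 ≈ 1579.0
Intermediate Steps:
y(N) = -10 + 5*sqrt(32 - N) (y(N) = -10 + 5*sqrt(10 + (22 - N)) = -10 + 5*sqrt(32 - N))
a = -41/(1061 + 20*sqrt(2)) (a = (-1131 + 1090)/(1071 + (-10 + 5*sqrt(32 - 1*0))) = -41/(1071 + (-10 + 5*sqrt(32 + 0))) = -41/(1071 + (-10 + 5*sqrt(32))) = -41/(1071 + (-10 + 5*(4*sqrt(2)))) = -41/(1071 + (-10 + 20*sqrt(2))) = -41/(1061 + 20*sqrt(2)) ≈ -0.037639)
a + 1579 = (-43501/1124921 + 820*sqrt(2)/1124921) + 1579 = 1776206758/1124921 + 820*sqrt(2)/1124921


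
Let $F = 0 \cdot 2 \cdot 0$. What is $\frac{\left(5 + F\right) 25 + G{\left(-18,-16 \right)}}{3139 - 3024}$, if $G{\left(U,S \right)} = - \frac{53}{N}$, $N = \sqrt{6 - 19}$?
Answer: $\frac{25}{23} + \frac{53 i \sqrt{13}}{1495} \approx 1.087 + 0.12782 i$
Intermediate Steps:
$N = i \sqrt{13}$ ($N = \sqrt{-13} = i \sqrt{13} \approx 3.6056 i$)
$G{\left(U,S \right)} = \frac{53 i \sqrt{13}}{13}$ ($G{\left(U,S \right)} = - \frac{53}{i \sqrt{13}} = - 53 \left(- \frac{i \sqrt{13}}{13}\right) = \frac{53 i \sqrt{13}}{13}$)
$F = 0$ ($F = 0 \cdot 0 = 0$)
$\frac{\left(5 + F\right) 25 + G{\left(-18,-16 \right)}}{3139 - 3024} = \frac{\left(5 + 0\right) 25 + \frac{53 i \sqrt{13}}{13}}{3139 - 3024} = \frac{5 \cdot 25 + \frac{53 i \sqrt{13}}{13}}{115} = \left(125 + \frac{53 i \sqrt{13}}{13}\right) \frac{1}{115} = \frac{25}{23} + \frac{53 i \sqrt{13}}{1495}$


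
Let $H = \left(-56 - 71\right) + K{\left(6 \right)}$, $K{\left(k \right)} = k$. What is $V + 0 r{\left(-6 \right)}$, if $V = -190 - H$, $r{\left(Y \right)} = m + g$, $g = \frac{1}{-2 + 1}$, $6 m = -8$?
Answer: $-69$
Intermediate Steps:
$m = - \frac{4}{3}$ ($m = \frac{1}{6} \left(-8\right) = - \frac{4}{3} \approx -1.3333$)
$g = -1$ ($g = \frac{1}{-1} = -1$)
$H = -121$ ($H = \left(-56 - 71\right) + 6 = -127 + 6 = -121$)
$r{\left(Y \right)} = - \frac{7}{3}$ ($r{\left(Y \right)} = - \frac{4}{3} - 1 = - \frac{7}{3}$)
$V = -69$ ($V = -190 - -121 = -190 + 121 = -69$)
$V + 0 r{\left(-6 \right)} = -69 + 0 \left(- \frac{7}{3}\right) = -69 + 0 = -69$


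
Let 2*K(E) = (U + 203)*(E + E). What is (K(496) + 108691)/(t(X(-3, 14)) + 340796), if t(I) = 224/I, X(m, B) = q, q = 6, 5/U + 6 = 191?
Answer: 23242557/37832500 ≈ 0.61435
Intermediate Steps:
U = 1/37 (U = 5/(-6 + 191) = 5/185 = 5*(1/185) = 1/37 ≈ 0.027027)
X(m, B) = 6
K(E) = 7512*E/37 (K(E) = ((1/37 + 203)*(E + E))/2 = (7512*(2*E)/37)/2 = (15024*E/37)/2 = 7512*E/37)
(K(496) + 108691)/(t(X(-3, 14)) + 340796) = ((7512/37)*496 + 108691)/(224/6 + 340796) = (3725952/37 + 108691)/(224*(⅙) + 340796) = 7747519/(37*(112/3 + 340796)) = 7747519/(37*(1022500/3)) = (7747519/37)*(3/1022500) = 23242557/37832500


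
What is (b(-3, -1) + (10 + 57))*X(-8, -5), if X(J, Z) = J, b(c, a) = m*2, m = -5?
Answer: -456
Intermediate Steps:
b(c, a) = -10 (b(c, a) = -5*2 = -10)
(b(-3, -1) + (10 + 57))*X(-8, -5) = (-10 + (10 + 57))*(-8) = (-10 + 67)*(-8) = 57*(-8) = -456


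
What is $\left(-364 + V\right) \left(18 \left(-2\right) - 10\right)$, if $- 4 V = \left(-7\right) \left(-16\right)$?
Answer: $18032$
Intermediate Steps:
$V = -28$ ($V = - \frac{\left(-7\right) \left(-16\right)}{4} = \left(- \frac{1}{4}\right) 112 = -28$)
$\left(-364 + V\right) \left(18 \left(-2\right) - 10\right) = \left(-364 - 28\right) \left(18 \left(-2\right) - 10\right) = - 392 \left(-36 - 10\right) = \left(-392\right) \left(-46\right) = 18032$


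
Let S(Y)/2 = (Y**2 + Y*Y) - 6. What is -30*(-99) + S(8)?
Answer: 3214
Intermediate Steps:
S(Y) = -12 + 4*Y**2 (S(Y) = 2*((Y**2 + Y*Y) - 6) = 2*((Y**2 + Y**2) - 6) = 2*(2*Y**2 - 6) = 2*(-6 + 2*Y**2) = -12 + 4*Y**2)
-30*(-99) + S(8) = -30*(-99) + (-12 + 4*8**2) = 2970 + (-12 + 4*64) = 2970 + (-12 + 256) = 2970 + 244 = 3214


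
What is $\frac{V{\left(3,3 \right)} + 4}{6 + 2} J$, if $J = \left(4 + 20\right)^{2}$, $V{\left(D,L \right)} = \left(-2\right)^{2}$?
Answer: $576$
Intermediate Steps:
$V{\left(D,L \right)} = 4$
$J = 576$ ($J = 24^{2} = 576$)
$\frac{V{\left(3,3 \right)} + 4}{6 + 2} J = \frac{4 + 4}{6 + 2} \cdot 576 = \frac{8}{8} \cdot 576 = 8 \cdot \frac{1}{8} \cdot 576 = 1 \cdot 576 = 576$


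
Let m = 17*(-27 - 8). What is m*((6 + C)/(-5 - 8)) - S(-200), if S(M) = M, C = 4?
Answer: 8550/13 ≈ 657.69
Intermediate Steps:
m = -595 (m = 17*(-35) = -595)
m*((6 + C)/(-5 - 8)) - S(-200) = -595*(6 + 4)/(-5 - 8) - 1*(-200) = -5950/(-13) + 200 = -5950*(-1)/13 + 200 = -595*(-10/13) + 200 = 5950/13 + 200 = 8550/13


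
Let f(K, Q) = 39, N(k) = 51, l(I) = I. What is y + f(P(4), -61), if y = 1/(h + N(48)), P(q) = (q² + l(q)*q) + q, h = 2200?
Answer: 87790/2251 ≈ 39.000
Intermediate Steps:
P(q) = q + 2*q² (P(q) = (q² + q*q) + q = (q² + q²) + q = 2*q² + q = q + 2*q²)
y = 1/2251 (y = 1/(2200 + 51) = 1/2251 ≈ 0.00044425)
y + f(P(4), -61) = 1/2251 + 39 = 87790/2251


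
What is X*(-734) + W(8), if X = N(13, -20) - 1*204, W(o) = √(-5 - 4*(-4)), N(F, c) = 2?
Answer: 148268 + √11 ≈ 1.4827e+5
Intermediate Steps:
W(o) = √11 (W(o) = √(-5 + 16) = √11)
X = -202 (X = 2 - 1*204 = 2 - 204 = -202)
X*(-734) + W(8) = -202*(-734) + √11 = 148268 + √11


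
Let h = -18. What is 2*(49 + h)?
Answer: 62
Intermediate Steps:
2*(49 + h) = 2*(49 - 18) = 2*31 = 62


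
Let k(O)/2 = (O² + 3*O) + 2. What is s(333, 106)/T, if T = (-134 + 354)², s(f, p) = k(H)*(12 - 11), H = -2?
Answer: 0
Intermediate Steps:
k(O) = 4 + 2*O² + 6*O (k(O) = 2*((O² + 3*O) + 2) = 2*(2 + O² + 3*O) = 4 + 2*O² + 6*O)
s(f, p) = 0 (s(f, p) = (4 + 2*(-2)² + 6*(-2))*(12 - 11) = (4 + 2*4 - 12)*1 = (4 + 8 - 12)*1 = 0*1 = 0)
T = 48400 (T = 220² = 48400)
s(333, 106)/T = 0/48400 = 0*(1/48400) = 0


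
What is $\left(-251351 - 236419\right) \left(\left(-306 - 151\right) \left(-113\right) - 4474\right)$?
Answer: $-23006647590$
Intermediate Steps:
$\left(-251351 - 236419\right) \left(\left(-306 - 151\right) \left(-113\right) - 4474\right) = - 487770 \left(\left(-457\right) \left(-113\right) - 4474\right) = - 487770 \left(51641 - 4474\right) = \left(-487770\right) 47167 = -23006647590$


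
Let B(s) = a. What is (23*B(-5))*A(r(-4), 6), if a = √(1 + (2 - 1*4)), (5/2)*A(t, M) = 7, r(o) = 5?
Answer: 322*I/5 ≈ 64.4*I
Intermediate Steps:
A(t, M) = 14/5 (A(t, M) = (⅖)*7 = 14/5)
a = I (a = √(1 + (2 - 4)) = √(1 - 2) = √(-1) = I ≈ 1.0*I)
B(s) = I
(23*B(-5))*A(r(-4), 6) = (23*I)*(14/5) = 322*I/5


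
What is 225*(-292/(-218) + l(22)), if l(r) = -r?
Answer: -506700/109 ≈ -4648.6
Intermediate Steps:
225*(-292/(-218) + l(22)) = 225*(-292/(-218) - 1*22) = 225*(-292*(-1/218) - 22) = 225*(146/109 - 22) = 225*(-2252/109) = -506700/109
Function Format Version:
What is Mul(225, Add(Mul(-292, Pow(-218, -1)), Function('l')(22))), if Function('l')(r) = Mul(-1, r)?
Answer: Rational(-506700, 109) ≈ -4648.6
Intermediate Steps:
Mul(225, Add(Mul(-292, Pow(-218, -1)), Function('l')(22))) = Mul(225, Add(Mul(-292, Pow(-218, -1)), Mul(-1, 22))) = Mul(225, Add(Mul(-292, Rational(-1, 218)), -22)) = Mul(225, Add(Rational(146, 109), -22)) = Mul(225, Rational(-2252, 109)) = Rational(-506700, 109)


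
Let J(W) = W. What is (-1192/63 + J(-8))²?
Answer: 2876416/3969 ≈ 724.72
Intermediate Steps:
(-1192/63 + J(-8))² = (-1192/63 - 8)² = (-1696/63)² = 2876416/3969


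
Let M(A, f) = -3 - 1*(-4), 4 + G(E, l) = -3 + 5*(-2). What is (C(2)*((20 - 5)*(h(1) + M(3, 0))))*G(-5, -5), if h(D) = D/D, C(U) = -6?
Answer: 3060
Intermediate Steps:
G(E, l) = -17 (G(E, l) = -4 + (-3 + 5*(-2)) = -4 + (-3 - 10) = -4 - 13 = -17)
M(A, f) = 1 (M(A, f) = -3 + 4 = 1)
h(D) = 1
(C(2)*((20 - 5)*(h(1) + M(3, 0))))*G(-5, -5) = -6*(20 - 5)*(1 + 1)*(-17) = -90*2*(-17) = -6*30*(-17) = -180*(-17) = 3060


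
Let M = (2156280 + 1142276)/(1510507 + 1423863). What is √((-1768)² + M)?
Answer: 3*√747638959902469870/1467185 ≈ 1768.0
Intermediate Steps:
M = 1649278/1467185 (M = 3298556/2934370 = 3298556*(1/2934370) = 1649278/1467185 ≈ 1.1241)
√((-1768)² + M) = √((-1768)² + 1649278/1467185) = √(3125824 + 1649278/1467185) = √(4586163734718/1467185) = 3*√747638959902469870/1467185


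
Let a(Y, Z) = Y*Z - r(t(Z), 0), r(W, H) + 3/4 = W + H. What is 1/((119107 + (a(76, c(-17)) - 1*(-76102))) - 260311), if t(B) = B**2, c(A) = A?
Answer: -4/266729 ≈ -1.4996e-5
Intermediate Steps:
r(W, H) = -3/4 + H + W (r(W, H) = -3/4 + (W + H) = -3/4 + (H + W) = -3/4 + H + W)
a(Y, Z) = 3/4 - Z**2 + Y*Z (a(Y, Z) = Y*Z - (-3/4 + 0 + Z**2) = Y*Z - (-3/4 + Z**2) = Y*Z + (3/4 - Z**2) = 3/4 - Z**2 + Y*Z)
1/((119107 + (a(76, c(-17)) - 1*(-76102))) - 260311) = 1/((119107 + ((3/4 - 1*(-17)**2 + 76*(-17)) - 1*(-76102))) - 260311) = 1/((119107 + ((3/4 - 1*289 - 1292) + 76102)) - 260311) = 1/((119107 + ((3/4 - 289 - 1292) + 76102)) - 260311) = 1/((119107 + (-6321/4 + 76102)) - 260311) = 1/((119107 + 298087/4) - 260311) = 1/(774515/4 - 260311) = 1/(-266729/4) = -4/266729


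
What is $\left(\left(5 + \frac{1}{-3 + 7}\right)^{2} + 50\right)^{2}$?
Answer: $\frac{1540081}{256} \approx 6015.9$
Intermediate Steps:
$\left(\left(5 + \frac{1}{-3 + 7}\right)^{2} + 50\right)^{2} = \left(\left(5 + \frac{1}{4}\right)^{2} + 50\right)^{2} = \left(\left(\frac{21}{4}\right)^{2} + 50\right)^{2} = \left(\frac{441}{16} + 50\right)^{2} = \left(\frac{1241}{16}\right)^{2} = \frac{1540081}{256}$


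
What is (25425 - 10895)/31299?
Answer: 14530/31299 ≈ 0.46423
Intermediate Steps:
(25425 - 10895)/31299 = 14530*(1/31299) = 14530/31299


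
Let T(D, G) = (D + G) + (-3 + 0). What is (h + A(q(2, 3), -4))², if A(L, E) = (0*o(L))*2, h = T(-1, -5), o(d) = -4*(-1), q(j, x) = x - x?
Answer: 81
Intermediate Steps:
q(j, x) = 0
o(d) = 4
T(D, G) = -3 + D + G (T(D, G) = (D + G) - 3 = -3 + D + G)
h = -9 (h = -3 - 1 - 5 = -9)
A(L, E) = 0 (A(L, E) = (0*4)*2 = 0*2 = 0)
(h + A(q(2, 3), -4))² = (-9 + 0)² = (-9)² = 81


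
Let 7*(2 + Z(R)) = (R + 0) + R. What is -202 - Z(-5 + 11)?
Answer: -1412/7 ≈ -201.71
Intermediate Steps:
Z(R) = -2 + 2*R/7 (Z(R) = -2 + ((R + 0) + R)/7 = -2 + (R + R)/7 = -2 + (2*R)/7 = -2 + 2*R/7)
-202 - Z(-5 + 11) = -202 - (-2 + 2*(-5 + 11)/7) = -202 - (-2 + (2/7)*6) = -202 - (-2 + 12/7) = -202 - 1*(-2/7) = -202 + 2/7 = -1412/7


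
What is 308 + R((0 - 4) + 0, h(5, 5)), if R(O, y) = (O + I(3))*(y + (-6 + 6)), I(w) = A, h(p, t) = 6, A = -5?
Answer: 254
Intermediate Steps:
I(w) = -5
R(O, y) = y*(-5 + O) (R(O, y) = (O - 5)*(y + (-6 + 6)) = (-5 + O)*(y + 0) = (-5 + O)*y = y*(-5 + O))
308 + R((0 - 4) + 0, h(5, 5)) = 308 + 6*(-5 + ((0 - 4) + 0)) = 308 + 6*(-5 + (-4 + 0)) = 308 + 6*(-5 - 4) = 308 + 6*(-9) = 308 - 54 = 254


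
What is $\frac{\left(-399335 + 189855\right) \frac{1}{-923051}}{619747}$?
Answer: $\frac{209480}{572058088097} \approx 3.6619 \cdot 10^{-7}$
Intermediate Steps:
$\frac{\left(-399335 + 189855\right) \frac{1}{-923051}}{619747} = \left(-209480\right) \left(- \frac{1}{923051}\right) \frac{1}{619747} = \frac{209480}{923051} \cdot \frac{1}{619747} = \frac{209480}{572058088097}$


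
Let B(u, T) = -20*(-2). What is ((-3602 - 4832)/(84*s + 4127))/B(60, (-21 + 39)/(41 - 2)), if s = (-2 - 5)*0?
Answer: -4217/82540 ≈ -0.051090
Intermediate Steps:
s = 0 (s = -7*0 = 0)
B(u, T) = 40
((-3602 - 4832)/(84*s + 4127))/B(60, (-21 + 39)/(41 - 2)) = ((-3602 - 4832)/(84*0 + 4127))/40 = -8434/(0 + 4127)*(1/40) = -8434/4127*(1/40) = -8434*1/4127*(1/40) = -8434/4127*1/40 = -4217/82540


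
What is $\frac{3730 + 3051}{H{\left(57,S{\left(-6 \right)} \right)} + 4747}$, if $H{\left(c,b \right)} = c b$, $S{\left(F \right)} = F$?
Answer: $\frac{6781}{4405} \approx 1.5394$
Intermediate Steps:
$H{\left(c,b \right)} = b c$
$\frac{3730 + 3051}{H{\left(57,S{\left(-6 \right)} \right)} + 4747} = \frac{3730 + 3051}{\left(-6\right) 57 + 4747} = \frac{6781}{-342 + 4747} = \frac{6781}{4405}$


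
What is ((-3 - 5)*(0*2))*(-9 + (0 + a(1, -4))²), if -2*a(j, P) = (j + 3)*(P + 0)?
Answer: 0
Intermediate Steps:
a(j, P) = -P*(3 + j)/2 (a(j, P) = -(j + 3)*(P + 0)/2 = -(3 + j)*P/2 = -P*(3 + j)/2)
((-3 - 5)*(0*2))*(-9 + (0 + a(1, -4))²) = ((-3 - 5)*(0*2))*(-9 + (0 - ½*(-4)*(3 + 1))²) = (-8*0)*(-9 + (0 - ½*(-4)*4)²) = 0*(-9 + (0 + 8)²) = 0*(-9 + 8²) = 0*(-9 + 64) = 0*55 = 0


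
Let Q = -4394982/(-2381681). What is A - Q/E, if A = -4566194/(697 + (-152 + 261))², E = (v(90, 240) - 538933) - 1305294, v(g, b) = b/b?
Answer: -1671362999956075601/237786158101516518 ≈ -7.0288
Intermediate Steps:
v(g, b) = 1
E = -1844226 (E = (1 - 538933) - 1305294 = -538932 - 1305294 = -1844226)
Q = 4394982/2381681 (Q = -4394982*(-1/2381681) = 4394982/2381681 ≈ 1.8453)
A = -2283097/324818 (A = -4566194/(697 + 109)² = -4566194/(806²) = -4566194/649636 = -4566194*1/649636 = -2283097/324818 ≈ -7.0288)
A - Q/E = -2283097/324818 - 4394982/(2381681*(-1844226)) = -2283097/324818 - 4394982*(-1)/(2381681*1844226) = -2283097/324818 - 1*(-732497/732059670651) = -2283097/324818 + 732497/732059670651 = -1671362999956075601/237786158101516518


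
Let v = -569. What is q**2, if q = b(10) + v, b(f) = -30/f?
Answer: 327184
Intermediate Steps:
q = -572 (q = -30/10 - 569 = -30*1/10 - 569 = -3 - 569 = -572)
q**2 = (-572)**2 = 327184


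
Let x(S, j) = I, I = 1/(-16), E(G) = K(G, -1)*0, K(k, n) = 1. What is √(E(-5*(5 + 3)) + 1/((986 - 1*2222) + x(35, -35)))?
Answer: 4*I*√19777/19777 ≈ 0.028443*I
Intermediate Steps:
E(G) = 0 (E(G) = 1*0 = 0)
I = -1/16 ≈ -0.062500
x(S, j) = -1/16
√(E(-5*(5 + 3)) + 1/((986 - 1*2222) + x(35, -35))) = √(0 + 1/((986 - 1*2222) - 1/16)) = √(0 + 1/((986 - 2222) - 1/16)) = √(0 + 1/(-1236 - 1/16)) = √(0 + 1/(-19777/16)) = √(0 - 16/19777) = √(-16/19777) = 4*I*√19777/19777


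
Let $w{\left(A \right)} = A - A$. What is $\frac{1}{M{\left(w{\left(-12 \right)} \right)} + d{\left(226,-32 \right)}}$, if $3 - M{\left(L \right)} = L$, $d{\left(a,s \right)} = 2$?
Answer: $\frac{1}{5} \approx 0.2$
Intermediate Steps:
$w{\left(A \right)} = 0$
$M{\left(L \right)} = 3 - L$
$\frac{1}{M{\left(w{\left(-12 \right)} \right)} + d{\left(226,-32 \right)}} = \frac{1}{\left(3 - 0\right) + 2} = \frac{1}{\left(3 + 0\right) + 2} = \frac{1}{3 + 2} = \frac{1}{5}$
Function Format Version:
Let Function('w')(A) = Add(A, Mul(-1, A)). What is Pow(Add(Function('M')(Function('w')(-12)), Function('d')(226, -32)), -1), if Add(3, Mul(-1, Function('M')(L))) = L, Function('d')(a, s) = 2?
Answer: Rational(1, 5) ≈ 0.20000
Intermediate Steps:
Function('w')(A) = 0
Function('M')(L) = Add(3, Mul(-1, L))
Pow(Add(Function('M')(Function('w')(-12)), Function('d')(226, -32)), -1) = Pow(Add(Add(3, Mul(-1, 0)), 2), -1) = Pow(Add(Add(3, 0), 2), -1) = Pow(Add(3, 2), -1) = Pow(5, -1) = Rational(1, 5)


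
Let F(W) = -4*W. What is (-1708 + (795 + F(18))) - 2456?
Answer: -3441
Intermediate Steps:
(-1708 + (795 + F(18))) - 2456 = (-1708 + (795 - 4*18)) - 2456 = (-1708 + (795 - 72)) - 2456 = (-1708 + 723) - 2456 = -985 - 2456 = -3441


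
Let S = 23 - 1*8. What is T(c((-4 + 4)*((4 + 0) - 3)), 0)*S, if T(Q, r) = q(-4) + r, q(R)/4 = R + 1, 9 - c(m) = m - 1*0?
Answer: -180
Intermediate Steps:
c(m) = 9 - m (c(m) = 9 - (m - 1*0) = 9 - (m + 0) = 9 - m)
q(R) = 4 + 4*R (q(R) = 4*(R + 1) = 4*(1 + R) = 4 + 4*R)
S = 15 (S = 23 - 8 = 15)
T(Q, r) = -12 + r (T(Q, r) = (4 + 4*(-4)) + r = (4 - 16) + r = -12 + r)
T(c((-4 + 4)*((4 + 0) - 3)), 0)*S = (-12 + 0)*15 = -12*15 = -180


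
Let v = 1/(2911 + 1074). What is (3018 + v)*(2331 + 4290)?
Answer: 79628985951/3985 ≈ 1.9982e+7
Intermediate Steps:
v = 1/3985 ≈ 0.00025094
(3018 + v)*(2331 + 4290) = (3018 + 1/3985)*(2331 + 4290) = (12026731/3985)*6621 = 79628985951/3985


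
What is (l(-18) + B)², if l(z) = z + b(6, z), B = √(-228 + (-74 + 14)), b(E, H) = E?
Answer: 144*(-1 + I*√2)² ≈ -144.0 - 407.29*I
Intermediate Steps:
B = 12*I*√2 (B = √(-228 - 60) = √(-288) = 12*I*√2 ≈ 16.971*I)
l(z) = 6 + z (l(z) = z + 6 = 6 + z)
(l(-18) + B)² = ((6 - 18) + 12*I*√2)² = (-12 + 12*I*√2)²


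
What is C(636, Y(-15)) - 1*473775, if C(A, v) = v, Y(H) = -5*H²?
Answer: -474900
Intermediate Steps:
C(636, Y(-15)) - 1*473775 = -5*(-15)² - 1*473775 = -5*225 - 473775 = -1125 - 473775 = -474900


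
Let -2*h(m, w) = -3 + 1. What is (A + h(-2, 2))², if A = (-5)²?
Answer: 676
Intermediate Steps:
h(m, w) = 1 (h(m, w) = -(-3 + 1)/2 = -½*(-2) = 1)
A = 25
(A + h(-2, 2))² = (25 + 1)² = 26² = 676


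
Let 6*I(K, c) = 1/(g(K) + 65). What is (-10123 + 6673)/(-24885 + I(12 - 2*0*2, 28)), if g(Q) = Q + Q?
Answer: 1842300/13288589 ≈ 0.13864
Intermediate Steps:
g(Q) = 2*Q
I(K, c) = 1/(6*(65 + 2*K)) (I(K, c) = 1/(6*(2*K + 65)) = 1/(6*(65 + 2*K)))
(-10123 + 6673)/(-24885 + I(12 - 2*0*2, 28)) = (-10123 + 6673)/(-24885 + 1/(6*(65 + 2*(12 - 2*0*2)))) = -3450/(-24885 + 1/(6*(65 + 2*(12 - 0*2)))) = -3450/(-24885 + 1/(6*(65 + 2*(12 - 1*0)))) = -3450/(-24885 + 1/(6*(65 + 2*(12 + 0)))) = -3450/(-24885 + 1/(6*(65 + 2*12))) = -3450/(-24885 + 1/(6*(65 + 24))) = -3450/(-24885 + (⅙)/89) = -3450/(-24885 + (⅙)*(1/89)) = -3450/(-24885 + 1/534) = -3450/(-13288589/534) = -3450*(-534/13288589) = 1842300/13288589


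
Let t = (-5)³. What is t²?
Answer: 15625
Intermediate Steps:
t = -125
t² = (-125)² = 15625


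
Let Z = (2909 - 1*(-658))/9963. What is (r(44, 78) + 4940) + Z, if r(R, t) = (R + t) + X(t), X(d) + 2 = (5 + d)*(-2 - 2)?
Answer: 382997/81 ≈ 4728.4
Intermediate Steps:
X(d) = -22 - 4*d (X(d) = -2 + (5 + d)*(-2 - 2) = -2 + (5 + d)*(-4) = -2 + (-20 - 4*d) = -22 - 4*d)
r(R, t) = -22 + R - 3*t (r(R, t) = (R + t) + (-22 - 4*t) = -22 + R - 3*t)
Z = 29/81 (Z = (2909 + 658)*(1/9963) = 3567*(1/9963) = 29/81 ≈ 0.35802)
(r(44, 78) + 4940) + Z = ((-22 + 44 - 3*78) + 4940) + 29/81 = ((-22 + 44 - 234) + 4940) + 29/81 = (-212 + 4940) + 29/81 = 4728 + 29/81 = 382997/81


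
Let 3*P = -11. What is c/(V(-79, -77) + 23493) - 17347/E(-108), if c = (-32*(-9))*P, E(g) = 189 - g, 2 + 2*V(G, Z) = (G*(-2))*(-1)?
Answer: -36950813/632151 ≈ -58.453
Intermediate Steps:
P = -11/3 (P = (1/3)*(-11) = -11/3 ≈ -3.6667)
V(G, Z) = -1 + G (V(G, Z) = -1 + ((G*(-2))*(-1))/2 = -1 + (-2*G*(-1))/2 = -1 + (2*G)/2 = -1 + G)
c = -1056 (c = -32*(-9)*(-11/3) = 288*(-11/3) = -1056)
c/(V(-79, -77) + 23493) - 17347/E(-108) = -1056/((-1 - 79) + 23493) - 17347/(189 - 1*(-108)) = -1056/(-80 + 23493) - 17347/(189 + 108) = -1056/23413 - 17347/297 = -1056*1/23413 - 17347*1/297 = -1056/23413 - 1577/27 = -36950813/632151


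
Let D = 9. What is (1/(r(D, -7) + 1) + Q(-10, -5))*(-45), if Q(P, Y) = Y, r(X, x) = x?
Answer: 465/2 ≈ 232.50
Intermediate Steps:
(1/(r(D, -7) + 1) + Q(-10, -5))*(-45) = (1/(-7 + 1) - 5)*(-45) = (1/(-6) - 5)*(-45) = (-⅙ - 5)*(-45) = -31/6*(-45) = 465/2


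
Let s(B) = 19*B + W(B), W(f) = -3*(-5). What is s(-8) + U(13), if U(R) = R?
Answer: -124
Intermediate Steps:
W(f) = 15
s(B) = 15 + 19*B (s(B) = 19*B + 15 = 15 + 19*B)
s(-8) + U(13) = (15 + 19*(-8)) + 13 = (15 - 152) + 13 = -137 + 13 = -124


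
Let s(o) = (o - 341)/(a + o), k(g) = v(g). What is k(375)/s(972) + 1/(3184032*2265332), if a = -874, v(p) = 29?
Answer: 20499032182450039/4551333324111744 ≈ 4.5040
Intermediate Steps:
k(g) = 29
s(o) = (-341 + o)/(-874 + o) (s(o) = (o - 341)/(-874 + o) = (-341 + o)/(-874 + o))
k(375)/s(972) + 1/(3184032*2265332) = 29/(((-341 + 972)/(-874 + 972))) + 1/(3184032*2265332) = 29/((631/98)) + (1/3184032)*(1/2265332) = 29/(((1/98)*631)) + 1/7212889578624 = 29/(631/98) + 1/7212889578624 = 29*(98/631) + 1/7212889578624 = 2842/631 + 1/7212889578624 = 20499032182450039/4551333324111744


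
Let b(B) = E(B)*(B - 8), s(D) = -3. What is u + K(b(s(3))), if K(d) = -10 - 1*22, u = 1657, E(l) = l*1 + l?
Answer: 1625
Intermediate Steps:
E(l) = 2*l (E(l) = l + l = 2*l)
b(B) = 2*B*(-8 + B) (b(B) = (2*B)*(B - 8) = (2*B)*(-8 + B) = 2*B*(-8 + B))
K(d) = -32 (K(d) = -10 - 22 = -32)
u + K(b(s(3))) = 1657 - 32 = 1625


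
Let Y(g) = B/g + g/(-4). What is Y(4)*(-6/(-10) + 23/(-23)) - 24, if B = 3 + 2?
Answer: -241/10 ≈ -24.100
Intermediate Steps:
B = 5
Y(g) = 5/g - g/4 (Y(g) = 5/g + g/(-4) = 5/g + g*(-¼) = 5/g - g/4)
Y(4)*(-6/(-10) + 23/(-23)) - 24 = (5/4 - ¼*4)*(-6/(-10) + 23/(-23)) - 24 = (5*(¼) - 1)*(-6*(-⅒) + 23*(-1/23)) - 24 = (5/4 - 1)*(⅗ - 1) - 24 = (¼)*(-⅖) - 24 = -⅒ - 24 = -241/10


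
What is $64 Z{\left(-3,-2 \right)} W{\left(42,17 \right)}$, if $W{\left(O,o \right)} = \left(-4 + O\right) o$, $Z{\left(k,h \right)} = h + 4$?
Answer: $82688$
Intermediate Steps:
$Z{\left(k,h \right)} = 4 + h$
$W{\left(O,o \right)} = o \left(-4 + O\right)$
$64 Z{\left(-3,-2 \right)} W{\left(42,17 \right)} = 64 \left(4 - 2\right) 17 \left(-4 + 42\right) = 64 \cdot 2 \cdot 17 \cdot 38 = 128 \cdot 646 = 82688$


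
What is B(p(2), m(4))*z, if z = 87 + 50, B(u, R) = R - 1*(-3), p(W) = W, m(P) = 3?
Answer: 822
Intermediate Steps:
B(u, R) = 3 + R (B(u, R) = R + 3 = 3 + R)
z = 137
B(p(2), m(4))*z = (3 + 3)*137 = 6*137 = 822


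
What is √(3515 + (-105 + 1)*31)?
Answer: √291 ≈ 17.059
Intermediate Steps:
√(3515 + (-105 + 1)*31) = √(3515 - 104*31) = √(3515 - 3224) = √291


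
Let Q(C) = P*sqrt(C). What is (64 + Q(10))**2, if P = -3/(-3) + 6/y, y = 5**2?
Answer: 513922/125 + 3968*sqrt(10)/25 ≈ 4613.3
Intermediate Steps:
y = 25
P = 31/25 (P = -3/(-3) + 6/25 = -3*(-1/3) + 6*(1/25) = 1 + 6/25 = 31/25 ≈ 1.2400)
Q(C) = 31*sqrt(C)/25
(64 + Q(10))**2 = (64 + 31*sqrt(10)/25)**2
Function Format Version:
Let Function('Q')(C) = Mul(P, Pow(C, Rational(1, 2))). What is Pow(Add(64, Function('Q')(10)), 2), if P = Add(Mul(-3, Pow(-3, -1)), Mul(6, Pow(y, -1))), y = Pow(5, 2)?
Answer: Add(Rational(513922, 125), Mul(Rational(3968, 25), Pow(10, Rational(1, 2)))) ≈ 4613.3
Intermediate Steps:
y = 25
P = Rational(31, 25) (P = Add(Mul(-3, Pow(-3, -1)), Mul(6, Pow(25, -1))) = Add(Mul(-3, Rational(-1, 3)), Mul(6, Rational(1, 25))) = Add(1, Rational(6, 25)) = Rational(31, 25) ≈ 1.2400)
Function('Q')(C) = Mul(Rational(31, 25), Pow(C, Rational(1, 2)))
Pow(Add(64, Function('Q')(10)), 2) = Pow(Add(64, Mul(Rational(31, 25), Pow(10, Rational(1, 2)))), 2)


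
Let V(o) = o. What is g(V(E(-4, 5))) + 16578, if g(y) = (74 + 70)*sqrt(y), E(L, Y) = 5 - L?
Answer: 17010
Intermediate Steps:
g(y) = 144*sqrt(y)
g(V(E(-4, 5))) + 16578 = 144*sqrt(5 - 1*(-4)) + 16578 = 144*sqrt(5 + 4) + 16578 = 144*sqrt(9) + 16578 = 144*3 + 16578 = 432 + 16578 = 17010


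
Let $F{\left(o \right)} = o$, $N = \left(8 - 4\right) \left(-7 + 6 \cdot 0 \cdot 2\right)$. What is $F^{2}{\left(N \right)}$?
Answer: $784$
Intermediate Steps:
$N = -28$ ($N = 4 \left(-7 + 0 \cdot 2\right) = 4 \left(-7 + 0\right) = 4 \left(-7\right) = -28$)
$F^{2}{\left(N \right)} = \left(-28\right)^{2} = 784$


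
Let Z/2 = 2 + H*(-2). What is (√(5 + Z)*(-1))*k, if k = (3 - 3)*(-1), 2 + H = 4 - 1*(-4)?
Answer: 0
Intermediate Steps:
H = 6 (H = -2 + (4 - 1*(-4)) = -2 + (4 + 4) = -2 + 8 = 6)
Z = -20 (Z = 2*(2 + 6*(-2)) = 2*(2 - 12) = 2*(-10) = -20)
k = 0 (k = 0*(-1) = 0)
(√(5 + Z)*(-1))*k = (√(5 - 20)*(-1))*0 = (√(-15)*(-1))*0 = ((I*√15)*(-1))*0 = -I*√15*0 = 0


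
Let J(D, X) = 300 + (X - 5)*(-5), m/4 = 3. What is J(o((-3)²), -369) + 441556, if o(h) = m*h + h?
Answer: 443726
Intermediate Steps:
m = 12 (m = 4*3 = 12)
o(h) = 13*h (o(h) = 12*h + h = 13*h)
J(D, X) = 325 - 5*X (J(D, X) = 300 + (-5 + X)*(-5) = 300 + (25 - 5*X) = 325 - 5*X)
J(o((-3)²), -369) + 441556 = (325 - 5*(-369)) + 441556 = (325 + 1845) + 441556 = 2170 + 441556 = 443726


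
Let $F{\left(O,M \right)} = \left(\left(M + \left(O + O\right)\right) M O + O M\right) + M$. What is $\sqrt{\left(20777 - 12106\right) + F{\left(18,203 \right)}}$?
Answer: $3 \sqrt{98426} \approx 941.19$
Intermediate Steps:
$F{\left(O,M \right)} = M + M O + M O \left(M + 2 O\right)$ ($F{\left(O,M \right)} = \left(\left(M + 2 O\right) M O + M O\right) + M = \left(M \left(M + 2 O\right) O + M O\right) + M = \left(M O \left(M + 2 O\right) + M O\right) + M = \left(M O + M O \left(M + 2 O\right)\right) + M = M + M O + M O \left(M + 2 O\right)$)
$\sqrt{\left(20777 - 12106\right) + F{\left(18,203 \right)}} = \sqrt{\left(20777 - 12106\right) + 203 \left(1 + 18 + 2 \cdot 18^{2} + 203 \cdot 18\right)} = \sqrt{8671 + 203 \left(1 + 18 + 2 \cdot 324 + 3654\right)} = \sqrt{8671 + 203 \left(1 + 18 + 648 + 3654\right)} = \sqrt{8671 + 203 \cdot 4321} = \sqrt{8671 + 877163} = \sqrt{885834} = 3 \sqrt{98426}$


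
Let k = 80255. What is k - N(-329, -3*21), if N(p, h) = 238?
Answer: 80017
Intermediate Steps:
k - N(-329, -3*21) = 80255 - 1*238 = 80255 - 238 = 80017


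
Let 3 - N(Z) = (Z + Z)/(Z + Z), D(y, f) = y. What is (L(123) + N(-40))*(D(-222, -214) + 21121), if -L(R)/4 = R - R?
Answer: 41798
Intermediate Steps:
L(R) = 0 (L(R) = -4*(R - R) = -4*0 = 0)
N(Z) = 2 (N(Z) = 3 - (Z + Z)/(Z + Z) = 3 - 2*Z/(2*Z) = 3 - 2*Z*1/(2*Z) = 3 - 1*1 = 3 - 1 = 2)
(L(123) + N(-40))*(D(-222, -214) + 21121) = (0 + 2)*(-222 + 21121) = 2*20899 = 41798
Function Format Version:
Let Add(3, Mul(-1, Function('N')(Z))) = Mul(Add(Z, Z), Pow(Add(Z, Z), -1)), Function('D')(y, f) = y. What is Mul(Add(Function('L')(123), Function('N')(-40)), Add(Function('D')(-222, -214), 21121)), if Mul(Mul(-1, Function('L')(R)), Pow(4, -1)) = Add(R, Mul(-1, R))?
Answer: 41798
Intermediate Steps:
Function('L')(R) = 0 (Function('L')(R) = Mul(-4, Add(R, Mul(-1, R))) = Mul(-4, 0) = 0)
Function('N')(Z) = 2 (Function('N')(Z) = Add(3, Mul(-1, Mul(Add(Z, Z), Pow(Add(Z, Z), -1)))) = Add(3, Mul(-1, Mul(Mul(2, Z), Pow(Mul(2, Z), -1)))) = Add(3, Mul(-1, Mul(Mul(2, Z), Mul(Rational(1, 2), Pow(Z, -1))))) = Add(3, Mul(-1, 1)) = Add(3, -1) = 2)
Mul(Add(Function('L')(123), Function('N')(-40)), Add(Function('D')(-222, -214), 21121)) = Mul(Add(0, 2), Add(-222, 21121)) = Mul(2, 20899) = 41798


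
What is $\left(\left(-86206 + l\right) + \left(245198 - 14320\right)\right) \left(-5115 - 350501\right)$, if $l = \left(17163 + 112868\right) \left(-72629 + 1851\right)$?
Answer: $3272801418028736$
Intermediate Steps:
$l = -9203334118$ ($l = 130031 \left(-70778\right) = -9203334118$)
$\left(\left(-86206 + l\right) + \left(245198 - 14320\right)\right) \left(-5115 - 350501\right) = \left(\left(-86206 - 9203334118\right) + \left(245198 - 14320\right)\right) \left(-5115 - 350501\right) = \left(-9203420324 + \left(245198 - 14320\right)\right) \left(-355616\right) = \left(-9203420324 + 230878\right) \left(-355616\right) = \left(-9203189446\right) \left(-355616\right) = 3272801418028736$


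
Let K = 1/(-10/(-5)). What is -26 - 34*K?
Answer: -43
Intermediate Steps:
K = ½ (K = 1/(-10*(-⅕)) = 1/2 = ½ ≈ 0.50000)
-26 - 34*K = -26 - 34*½ = -26 - 17 = -43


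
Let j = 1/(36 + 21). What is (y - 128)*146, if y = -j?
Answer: -1065362/57 ≈ -18691.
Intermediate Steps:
j = 1/57 ≈ 0.017544
y = -1/57 (y = -1*1/57 = -1/57 ≈ -0.017544)
(y - 128)*146 = (-1/57 - 128)*146 = -7297/57*146 = -1065362/57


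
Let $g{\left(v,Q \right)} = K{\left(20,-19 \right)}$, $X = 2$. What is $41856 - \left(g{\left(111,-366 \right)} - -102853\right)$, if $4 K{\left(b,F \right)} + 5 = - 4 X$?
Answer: $- \frac{243975}{4} \approx -60994.0$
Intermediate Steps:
$K{\left(b,F \right)} = - \frac{13}{4}$ ($K{\left(b,F \right)} = - \frac{5}{4} + \frac{\left(-4\right) 2}{4} = - \frac{5}{4} + \frac{1}{4} \left(-8\right) = - \frac{5}{4} - 2 = - \frac{13}{4}$)
$g{\left(v,Q \right)} = - \frac{13}{4}$
$41856 - \left(g{\left(111,-366 \right)} - -102853\right) = 41856 - \left(- \frac{13}{4} - -102853\right) = 41856 - \left(- \frac{13}{4} + 102853\right) = 41856 - \frac{411399}{4} = - \frac{243975}{4}$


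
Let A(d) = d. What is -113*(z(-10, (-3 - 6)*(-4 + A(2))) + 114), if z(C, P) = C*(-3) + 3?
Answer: -16611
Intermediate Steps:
z(C, P) = 3 - 3*C (z(C, P) = -3*C + 3 = 3 - 3*C)
-113*(z(-10, (-3 - 6)*(-4 + A(2))) + 114) = -113*((3 - 3*(-10)) + 114) = -113*((3 + 30) + 114) = -113*(33 + 114) = -113*147 = -16611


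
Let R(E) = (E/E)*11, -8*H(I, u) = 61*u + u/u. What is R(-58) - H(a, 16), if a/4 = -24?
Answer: 1065/8 ≈ 133.13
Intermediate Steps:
a = -96 (a = 4*(-24) = -96)
H(I, u) = -⅛ - 61*u/8 (H(I, u) = -(61*u + u/u)/8 = -(61*u + 1)/8 = -(1 + 61*u)/8 = -⅛ - 61*u/8)
R(E) = 11 (R(E) = 1*11 = 11)
R(-58) - H(a, 16) = 11 - (-⅛ - 61/8*16) = 11 - (-⅛ - 122) = 11 - 1*(-977/8) = 11 + 977/8 = 1065/8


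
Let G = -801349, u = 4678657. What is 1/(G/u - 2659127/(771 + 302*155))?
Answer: -222615178717/12479272139208 ≈ -0.017839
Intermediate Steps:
1/(G/u - 2659127/(771 + 302*155)) = 1/(-801349/4678657 - 2659127/(771 + 302*155)) = 1/(-801349*1/4678657 - 2659127/(771 + 46810)) = 1/(-801349/4678657 - 2659127/47581) = 1/(-12479272139208/222615178717) = -222615178717/12479272139208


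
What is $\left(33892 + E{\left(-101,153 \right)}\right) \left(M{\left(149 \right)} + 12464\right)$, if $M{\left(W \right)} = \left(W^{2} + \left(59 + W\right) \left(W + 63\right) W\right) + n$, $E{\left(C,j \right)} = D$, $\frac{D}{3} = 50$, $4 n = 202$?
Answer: $224848073819$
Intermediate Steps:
$n = \frac{101}{2}$ ($n = \frac{1}{4} \cdot 202 = \frac{101}{2} \approx 50.5$)
$D = 150$ ($D = 3 \cdot 50 = 150$)
$E{\left(C,j \right)} = 150$
$M{\left(W \right)} = \frac{101}{2} + W^{2} + W \left(59 + W\right) \left(63 + W\right)$ ($M{\left(W \right)} = \left(W^{2} + \left(59 + W\right) \left(W + 63\right) W\right) + \frac{101}{2} = \left(W^{2} + \left(59 + W\right) \left(63 + W\right) W\right) + \frac{101}{2} = \left(W^{2} + W \left(59 + W\right) \left(63 + W\right)\right) + \frac{101}{2} = \frac{101}{2} + W^{2} + W \left(59 + W\right) \left(63 + W\right)$)
$\left(33892 + E{\left(-101,153 \right)}\right) \left(M{\left(149 \right)} + 12464\right) = \left(33892 + 150\right) \left(\left(\frac{101}{2} + 149^{3} + 123 \cdot 149^{2} + 3717 \cdot 149\right) + 12464\right) = 34042 \left(\left(\frac{101}{2} + 3307949 + 123 \cdot 22201 + 553833\right) + 12464\right) = 34042 \left(\left(\frac{101}{2} + 3307949 + 2730723 + 553833\right) + 12464\right) = 34042 \left(\frac{13185111}{2} + 12464\right) = 34042 \cdot \frac{13210039}{2} = 224848073819$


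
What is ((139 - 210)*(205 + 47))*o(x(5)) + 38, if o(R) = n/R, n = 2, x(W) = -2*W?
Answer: 18082/5 ≈ 3616.4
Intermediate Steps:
o(R) = 2/R
((139 - 210)*(205 + 47))*o(x(5)) + 38 = ((139 - 210)*(205 + 47))*(2/((-2*5))) + 38 = (-71*252)*(2/(-10)) + 38 = -35784*(-1)/10 + 38 = -17892*(-1/5) + 38 = 17892/5 + 38 = 18082/5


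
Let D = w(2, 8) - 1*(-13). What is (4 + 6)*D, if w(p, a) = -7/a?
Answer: 485/4 ≈ 121.25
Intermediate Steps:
D = 97/8 (D = -7/8 - 1*(-13) = -7*⅛ + 13 = -7/8 + 13 = 97/8 ≈ 12.125)
(4 + 6)*D = (4 + 6)*(97/8) = 10*(97/8) = 485/4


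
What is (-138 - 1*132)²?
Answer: 72900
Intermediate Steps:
(-138 - 1*132)² = (-138 - 132)² = (-270)² = 72900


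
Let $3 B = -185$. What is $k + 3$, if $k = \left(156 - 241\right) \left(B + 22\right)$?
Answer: $\frac{10124}{3} \approx 3374.7$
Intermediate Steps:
$B = - \frac{185}{3}$ ($B = \frac{1}{3} \left(-185\right) = - \frac{185}{3} \approx -61.667$)
$k = \frac{10115}{3}$ ($k = \left(156 - 241\right) \left(- \frac{185}{3} + 22\right) = \left(-85\right) \left(- \frac{119}{3}\right) = \frac{10115}{3} \approx 3371.7$)
$k + 3 = \frac{10115}{3} + 3 = \frac{10124}{3}$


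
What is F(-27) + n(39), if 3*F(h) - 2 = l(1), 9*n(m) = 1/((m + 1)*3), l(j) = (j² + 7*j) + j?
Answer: 3961/1080 ≈ 3.6676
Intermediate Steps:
l(j) = j² + 8*j
n(m) = 1/(9*(3 + 3*m)) (n(m) = 1/(9*(((m + 1)*3))) = 1/(9*(((1 + m)*3))) = 1/(9*(3 + 3*m)))
F(h) = 11/3 (F(h) = ⅔ + (1*(8 + 1))/3 = ⅔ + (1*9)/3 = ⅔ + (⅓)*9 = ⅔ + 3 = 11/3)
F(-27) + n(39) = 11/3 + 1/(27*(1 + 39)) = 11/3 + (1/27)/40 = 11/3 + (1/27)*(1/40) = 11/3 + 1/1080 = 3961/1080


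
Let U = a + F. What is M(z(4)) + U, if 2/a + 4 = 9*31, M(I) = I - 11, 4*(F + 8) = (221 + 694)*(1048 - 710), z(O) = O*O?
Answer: 42522979/550 ≈ 77315.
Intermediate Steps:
z(O) = O**2
F = 154619/2 (F = -8 + ((221 + 694)*(1048 - 710))/4 = -8 + (915*338)/4 = -8 + (1/4)*309270 = -8 + 154635/2 = 154619/2 ≈ 77310.)
M(I) = -11 + I
a = 2/275 (a = 2/(-4 + 9*31) = 2/(-4 + 279) = 2/275 ≈ 0.0072727)
U = 42520229/550 (U = 2/275 + 154619/2 = 42520229/550 ≈ 77310.)
M(z(4)) + U = (-11 + 4**2) + 42520229/550 = (-11 + 16) + 42520229/550 = 5 + 42520229/550 = 42522979/550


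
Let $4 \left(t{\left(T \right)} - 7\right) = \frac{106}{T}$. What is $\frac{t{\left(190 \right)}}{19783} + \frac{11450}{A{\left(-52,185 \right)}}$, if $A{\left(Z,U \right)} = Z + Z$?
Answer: $- \frac{2689860964}{24432005} \approx -110.1$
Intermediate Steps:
$A{\left(Z,U \right)} = 2 Z$
$t{\left(T \right)} = 7 + \frac{53}{2 T}$ ($t{\left(T \right)} = 7 + \frac{106 \frac{1}{T}}{4} = 7 + \frac{53}{2 T}$)
$\frac{t{\left(190 \right)}}{19783} + \frac{11450}{A{\left(-52,185 \right)}} = \frac{7 + \frac{53}{2 \cdot 190}}{19783} + \frac{11450}{2 \left(-52\right)} = \left(7 + \frac{53}{2} \cdot \frac{1}{190}\right) \frac{1}{19783} + \frac{11450}{-104} = \left(7 + \frac{53}{380}\right) \frac{1}{19783} + 11450 \left(- \frac{1}{104}\right) = \frac{2713}{380} \cdot \frac{1}{19783} - \frac{5725}{52} = \frac{2713}{7517540} - \frac{5725}{52} = - \frac{2689860964}{24432005}$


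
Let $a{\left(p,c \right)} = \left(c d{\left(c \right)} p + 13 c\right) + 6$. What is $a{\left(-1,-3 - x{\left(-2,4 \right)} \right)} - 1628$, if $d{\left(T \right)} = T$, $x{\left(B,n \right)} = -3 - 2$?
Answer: $-1600$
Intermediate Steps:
$x{\left(B,n \right)} = -5$ ($x{\left(B,n \right)} = -3 - 2 = -5$)
$a{\left(p,c \right)} = 6 + 13 c + p c^{2}$ ($a{\left(p,c \right)} = \left(c c p + 13 c\right) + 6 = \left(c^{2} p + 13 c\right) + 6 = \left(p c^{2} + 13 c\right) + 6 = \left(13 c + p c^{2}\right) + 6 = 6 + 13 c + p c^{2}$)
$a{\left(-1,-3 - x{\left(-2,4 \right)} \right)} - 1628 = \left(6 + 13 \left(-3 - -5\right) - \left(-3 - -5\right)^{2}\right) - 1628 = \left(6 + 13 \left(-3 + 5\right) - \left(-3 + 5\right)^{2}\right) - 1628 = \left(6 + 13 \cdot 2 - 2^{2}\right) - 1628 = \left(6 + 26 - 4\right) - 1628 = 28 - 1628 = -1600$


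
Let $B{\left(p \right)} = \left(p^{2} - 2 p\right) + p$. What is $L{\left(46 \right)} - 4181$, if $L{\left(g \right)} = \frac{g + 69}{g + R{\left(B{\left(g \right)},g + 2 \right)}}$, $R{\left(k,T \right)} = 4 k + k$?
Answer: $- \frac{1889807}{452} \approx -4181.0$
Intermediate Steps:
$B{\left(p \right)} = p^{2} - p$
$R{\left(k,T \right)} = 5 k$
$L{\left(g \right)} = \frac{69 + g}{g + 5 g \left(-1 + g\right)}$ ($L{\left(g \right)} = \frac{g + 69}{g + 5 g \left(-1 + g\right)} = \frac{69 + g}{g + 5 g \left(-1 + g\right)}$)
$L{\left(46 \right)} - 4181 = \frac{69 + 46}{46 \left(-4 + 5 \cdot 46\right)} - 4181 = \frac{1}{46} \frac{1}{-4 + 230} \cdot 115 - 4181 = \frac{1}{46} \cdot \frac{1}{226} \cdot 115 - 4181 = \frac{5}{452} - 4181 = - \frac{1889807}{452}$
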